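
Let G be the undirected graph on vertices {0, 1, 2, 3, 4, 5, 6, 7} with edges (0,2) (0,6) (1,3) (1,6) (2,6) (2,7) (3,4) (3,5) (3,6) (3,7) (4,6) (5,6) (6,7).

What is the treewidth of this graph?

2

A width-2 tree decomposition is:
Bags: B1 = {3, 6, 7}  B2 = {2, 6, 7}  B3 = {1, 3, 6}  B4 = {0, 2, 6}  B5 = {3, 4, 6}  B6 = {3, 5, 6}
Tree: B1–B2, B1–B3, B2–B4, B1–B5, B3–B6
Each bag holds 3 vertices, so the decomposition has width 2, which upper-bounds the treewidth. On the other hand G contains the 3-clique {0, 2, 6}. A clique must lie in a single bag of any decomposition, so no decomposition can have width below 2. Therefore the treewidth is 2.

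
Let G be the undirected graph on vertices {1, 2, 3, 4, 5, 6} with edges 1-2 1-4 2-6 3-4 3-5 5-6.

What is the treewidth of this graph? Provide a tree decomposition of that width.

Treewidth 2.
Bags: B1 = {1, 2, 6}  B2 = {1, 4, 6}  B3 = {3, 4, 6}  B4 = {3, 5, 6}
Tree: B1–B2, B2–B3, B3–B4

The largest bag has 3 vertices, giving width 2; this decomposition certifies tw(G) ≤ 2. Since 6–2–1–4–3–5–6 is a cycle in G, G is not acyclic. Forests are exactly the graphs of treewidth ≤ 1, so tw(G) ≥ 2. Hence tw(G) = 2 exactly.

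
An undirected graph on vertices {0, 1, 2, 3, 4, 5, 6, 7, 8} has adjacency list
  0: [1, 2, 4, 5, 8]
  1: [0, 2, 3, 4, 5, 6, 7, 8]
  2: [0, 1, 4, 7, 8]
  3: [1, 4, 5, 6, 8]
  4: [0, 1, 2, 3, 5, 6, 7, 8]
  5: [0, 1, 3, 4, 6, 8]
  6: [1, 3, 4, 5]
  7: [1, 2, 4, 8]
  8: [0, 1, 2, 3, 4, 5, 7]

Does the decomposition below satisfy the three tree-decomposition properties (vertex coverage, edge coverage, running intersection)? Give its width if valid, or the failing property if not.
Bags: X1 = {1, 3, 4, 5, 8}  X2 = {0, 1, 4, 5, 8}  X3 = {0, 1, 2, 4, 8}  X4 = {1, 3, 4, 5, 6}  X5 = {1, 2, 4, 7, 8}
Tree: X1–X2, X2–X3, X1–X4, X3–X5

Yes; width 4.

Checking the three conditions: (i) the bags cover all of {0, 1, 2, 3, 4, 5, 6, 7, 8}; (ii) for each edge, some bag contains both endpoints; (iii) the bags containing any fixed vertex form a subtree. All hold, so the decomposition is valid with width 5 − 1 = 4.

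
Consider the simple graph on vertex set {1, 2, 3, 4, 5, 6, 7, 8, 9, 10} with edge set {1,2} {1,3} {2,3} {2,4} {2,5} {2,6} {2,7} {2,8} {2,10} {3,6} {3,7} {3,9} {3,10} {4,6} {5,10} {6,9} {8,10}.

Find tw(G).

2

A width-2 tree decomposition is:
Bags: B1 = {2, 3, 10}  B2 = {2, 3, 6}  B3 = {2, 8, 10}  B4 = {2, 3, 7}  B5 = {1, 2, 3}  B6 = {3, 6, 9}  B7 = {2, 4, 6}  B8 = {2, 5, 10}
Tree: B1–B2, B1–B3, B2–B4, B1–B5, B2–B6, B2–B7, B1–B8
Each bag holds 3 vertices, so the decomposition has width 2, which upper-bounds the treewidth. For the lower bound, the 3 vertices {3, 6, 9} are pairwise adjacent, and any tree decomposition puts a clique entirely inside one bag — forcing width ≥ 2. Hence tw(G) = 2 exactly.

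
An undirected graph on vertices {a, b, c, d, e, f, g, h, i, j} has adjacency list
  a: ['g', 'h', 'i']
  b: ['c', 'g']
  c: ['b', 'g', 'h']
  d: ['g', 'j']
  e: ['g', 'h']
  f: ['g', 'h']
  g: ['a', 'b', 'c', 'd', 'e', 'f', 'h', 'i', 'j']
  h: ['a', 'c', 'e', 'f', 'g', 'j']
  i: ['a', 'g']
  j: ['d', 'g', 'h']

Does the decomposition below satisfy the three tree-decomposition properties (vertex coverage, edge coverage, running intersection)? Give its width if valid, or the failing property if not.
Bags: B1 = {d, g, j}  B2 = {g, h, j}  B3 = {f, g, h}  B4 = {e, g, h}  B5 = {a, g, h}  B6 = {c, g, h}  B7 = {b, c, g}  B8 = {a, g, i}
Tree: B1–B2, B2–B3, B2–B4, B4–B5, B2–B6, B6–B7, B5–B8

Vertex coverage: the bags together contain {a, b, c, d, e, f, g, h, i, j}, the full vertex set. Edge coverage: each edge of G has both endpoints in at least one bag. Running intersection: for every vertex, the bags containing it form a connected subtree. All three properties hold, so this is a valid tree decomposition of width max|bag| − 1 = 2, and hence tw(G) ≤ 2.

Yes; width 2.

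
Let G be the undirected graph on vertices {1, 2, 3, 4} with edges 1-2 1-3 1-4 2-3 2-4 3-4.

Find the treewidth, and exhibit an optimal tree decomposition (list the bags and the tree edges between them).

With just one bag of size 4, the width is 4 − 1 = 3, so tw(G) ≤ 3. On the other hand G contains the 4-clique {1, 2, 3, 4}. A clique must lie in a single bag of any decomposition, so no decomposition can have width below 3. Therefore the treewidth is 3.

Treewidth 3.
One optimal decomposition is:
Bags: B1 = {1, 2, 3, 4}
Tree: (single bag)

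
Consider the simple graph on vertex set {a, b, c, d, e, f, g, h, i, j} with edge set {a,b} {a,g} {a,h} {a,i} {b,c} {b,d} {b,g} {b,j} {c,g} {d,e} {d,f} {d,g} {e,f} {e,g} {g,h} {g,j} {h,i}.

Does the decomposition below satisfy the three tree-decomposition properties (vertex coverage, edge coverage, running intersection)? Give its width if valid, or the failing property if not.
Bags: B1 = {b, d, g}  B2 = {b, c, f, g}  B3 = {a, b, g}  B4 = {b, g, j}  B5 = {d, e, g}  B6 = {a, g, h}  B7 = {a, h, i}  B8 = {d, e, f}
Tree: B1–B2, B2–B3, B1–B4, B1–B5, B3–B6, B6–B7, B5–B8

A tree decomposition must satisfy three properties: every vertex lies in some bag; for every edge, both endpoints lie together in some bag; and for every vertex, the bags containing it form a connected subtree. Here bags containing vertex f are not connected in the tree, so the decomposition is invalid.

No — bags containing vertex f are not connected in the tree.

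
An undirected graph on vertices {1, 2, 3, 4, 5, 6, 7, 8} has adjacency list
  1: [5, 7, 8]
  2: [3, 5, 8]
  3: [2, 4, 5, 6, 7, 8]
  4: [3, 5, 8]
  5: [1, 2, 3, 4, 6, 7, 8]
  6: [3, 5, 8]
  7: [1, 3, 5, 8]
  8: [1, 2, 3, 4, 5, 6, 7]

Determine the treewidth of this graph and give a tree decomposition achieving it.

Each bag holds 4 vertices, so the decomposition has width 3, which upper-bounds the treewidth. On the other hand G contains the 4-clique {1, 5, 7, 8}. A clique must lie in a single bag of any decomposition, so no decomposition can have width below 3. Therefore the treewidth is 3.

Treewidth 3.
One such decomposition:
Bags: B1 = {3, 4, 5, 8}  B2 = {2, 3, 5, 8}  B3 = {3, 5, 7, 8}  B4 = {3, 5, 6, 8}  B5 = {1, 5, 7, 8}
Tree: B1–B2, B1–B3, B1–B4, B3–B5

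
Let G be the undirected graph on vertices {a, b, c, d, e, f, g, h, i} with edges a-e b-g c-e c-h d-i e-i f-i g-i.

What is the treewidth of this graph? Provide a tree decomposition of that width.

Treewidth 1.
One optimal decomposition is:
Bags: B1 = {a, e}  B2 = {e, i}  B3 = {f, i}  B4 = {d, i}  B5 = {c, e}  B6 = {g, i}  B7 = {c, h}  B8 = {b, g}
Tree: B1–B2, B2–B3, B2–B4, B1–B5, B2–B6, B5–B7, B6–B8

The largest bag has 2 vertices, giving width 1; this decomposition certifies tw(G) ≤ 1. G has an edge, so its treewidth is at least 1. Combining the bounds, tw(G) = 1.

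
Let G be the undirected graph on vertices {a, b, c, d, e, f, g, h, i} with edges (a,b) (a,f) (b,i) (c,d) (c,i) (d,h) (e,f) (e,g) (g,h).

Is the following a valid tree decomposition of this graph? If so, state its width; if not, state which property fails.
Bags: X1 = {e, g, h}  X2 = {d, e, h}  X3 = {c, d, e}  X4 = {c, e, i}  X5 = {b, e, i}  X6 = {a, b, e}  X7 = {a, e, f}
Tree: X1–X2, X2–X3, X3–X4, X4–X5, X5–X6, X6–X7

Yes; width 2.

Checking the three conditions: (i) the bags cover all of {a, b, c, d, e, f, g, h, i}; (ii) for each edge, some bag contains both endpoints; (iii) the bags containing any fixed vertex form a subtree. All hold, so the decomposition is valid with width 3 − 1 = 2.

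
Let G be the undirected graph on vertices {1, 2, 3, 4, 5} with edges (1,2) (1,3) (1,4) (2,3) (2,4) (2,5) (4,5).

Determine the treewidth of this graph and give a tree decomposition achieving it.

Every bag has size at most 3, so the width is 3 − 1 = 2 and tw(G) ≤ 2. For the lower bound, the 3 vertices {1, 2, 3} are pairwise adjacent, and any tree decomposition puts a clique entirely inside one bag — forcing width ≥ 2. Therefore the treewidth is 2.

Treewidth 2.
One such decomposition:
Bags: B1 = {1, 2, 4}  B2 = {1, 2, 3}  B3 = {2, 4, 5}
Tree: B1–B2, B1–B3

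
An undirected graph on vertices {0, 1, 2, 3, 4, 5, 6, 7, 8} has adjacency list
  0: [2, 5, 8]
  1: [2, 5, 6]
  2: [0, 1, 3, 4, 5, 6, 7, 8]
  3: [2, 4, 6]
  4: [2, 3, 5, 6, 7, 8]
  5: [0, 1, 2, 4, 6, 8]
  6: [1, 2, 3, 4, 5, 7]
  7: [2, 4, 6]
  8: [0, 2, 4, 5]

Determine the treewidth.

A width-3 tree decomposition is:
Bags: B1 = {2, 4, 5, 6}  B2 = {2, 4, 5, 8}  B3 = {0, 2, 5, 8}  B4 = {2, 3, 4, 6}  B5 = {2, 4, 6, 7}  B6 = {1, 2, 5, 6}
Tree: B1–B2, B2–B3, B1–B4, B1–B5, B1–B6
Every bag has size at most 4, so the width is 4 − 1 = 3 and tw(G) ≤ 3. Conversely, {0, 2, 5, 8} is a clique of size 4, and the vertices of any clique must share a bag in every tree decomposition; so some bag has ≥ 4 vertices and tw(G) ≥ 3. The upper and lower bounds meet at 3, so that is the treewidth.

3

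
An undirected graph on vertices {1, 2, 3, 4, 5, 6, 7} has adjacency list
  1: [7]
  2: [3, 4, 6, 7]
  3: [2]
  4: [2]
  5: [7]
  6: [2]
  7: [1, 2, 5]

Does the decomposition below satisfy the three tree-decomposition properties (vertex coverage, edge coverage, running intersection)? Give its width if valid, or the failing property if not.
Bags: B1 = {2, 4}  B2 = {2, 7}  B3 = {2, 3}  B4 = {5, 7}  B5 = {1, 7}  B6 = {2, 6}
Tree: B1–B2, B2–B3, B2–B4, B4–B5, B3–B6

Yes; width 1.

Vertex coverage: the bags together contain {1, 2, 3, 4, 5, 6, 7}, the full vertex set. Edge coverage: each edge of G has both endpoints in at least one bag. Running intersection: for every vertex, the bags containing it form a connected subtree. All three properties hold, so this is a valid tree decomposition of width max|bag| − 1 = 1, and hence tw(G) ≤ 1.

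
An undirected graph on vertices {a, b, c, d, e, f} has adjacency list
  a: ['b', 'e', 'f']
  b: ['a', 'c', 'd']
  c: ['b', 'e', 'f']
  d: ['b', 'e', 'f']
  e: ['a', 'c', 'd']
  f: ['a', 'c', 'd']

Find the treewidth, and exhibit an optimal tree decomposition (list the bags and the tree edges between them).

Treewidth 3.
Bags: B1 = {a, c, d, e}  B2 = {a, c, d, f}  B3 = {a, b, c, d}
Tree: B1–B2, B2–B3

Each bag holds 4 vertices, so the decomposition has width 3, which upper-bounds the treewidth. For the lower bound: the 4 vertex sets {d,e}, {a,f}, {c}, {b} are disjoint, each induces a connected subgraph, and every pair is joined by at least one edge of G. Contracting each set to a single vertex therefore yields K_{4} as a minor, and since treewidth is minor-monotone, tw(G) ≥ tw(K_{4}) = 3. Therefore the treewidth is 3.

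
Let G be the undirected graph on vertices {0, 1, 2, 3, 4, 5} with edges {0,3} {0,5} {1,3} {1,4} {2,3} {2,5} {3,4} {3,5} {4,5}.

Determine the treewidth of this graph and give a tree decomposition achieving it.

Treewidth 2.
One such decomposition:
Bags: B1 = {2, 3, 5}  B2 = {0, 3, 5}  B3 = {3, 4, 5}  B4 = {1, 3, 4}
Tree: B1–B2, B2–B3, B3–B4

Each bag holds 3 vertices, so the decomposition has width 2, which upper-bounds the treewidth. For the lower bound, the 3 vertices {1, 3, 4} are pairwise adjacent, and any tree decomposition puts a clique entirely inside one bag — forcing width ≥ 2. Combining the bounds, tw(G) = 2.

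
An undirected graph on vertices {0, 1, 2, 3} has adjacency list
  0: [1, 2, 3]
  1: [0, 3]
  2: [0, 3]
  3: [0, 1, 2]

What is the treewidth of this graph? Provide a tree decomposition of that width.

Treewidth 2.
One such decomposition:
Bags: B1 = {0, 2, 3}  B2 = {0, 1, 3}
Tree: B1–B2

The largest bag has 3 vertices, giving width 2; this decomposition certifies tw(G) ≤ 2. Conversely, {0, 1, 3} is a clique of size 3, and the vertices of any clique must share a bag in every tree decomposition; so some bag has ≥ 3 vertices and tw(G) ≥ 2. Hence tw(G) = 2 exactly.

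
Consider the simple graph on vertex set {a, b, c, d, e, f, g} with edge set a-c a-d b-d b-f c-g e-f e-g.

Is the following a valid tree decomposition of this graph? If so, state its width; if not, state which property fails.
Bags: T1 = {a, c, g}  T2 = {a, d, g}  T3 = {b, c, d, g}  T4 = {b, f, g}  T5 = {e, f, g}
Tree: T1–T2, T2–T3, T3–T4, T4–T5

A tree decomposition must satisfy three properties: every vertex lies in some bag; for every edge, both endpoints lie together in some bag; and for every vertex, the bags containing it form a connected subtree. Here bags containing vertex c are not connected in the tree, so the decomposition is invalid.

No — bags containing vertex c are not connected in the tree.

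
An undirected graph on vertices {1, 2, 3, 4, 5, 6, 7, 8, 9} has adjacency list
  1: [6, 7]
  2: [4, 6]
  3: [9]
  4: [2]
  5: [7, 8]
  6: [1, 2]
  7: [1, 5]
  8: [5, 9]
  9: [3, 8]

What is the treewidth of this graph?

1

A width-1 tree decomposition is:
Bags: B1 = {3, 9}  B2 = {8, 9}  B3 = {5, 8}  B4 = {5, 7}  B5 = {1, 7}  B6 = {1, 6}  B7 = {2, 6}  B8 = {2, 4}
Tree: B1–B2, B2–B3, B3–B4, B4–B5, B5–B6, B6–B7, B7–B8
The largest bag has 2 vertices, giving width 1; this decomposition certifies tw(G) ≤ 1. G has an edge, so its treewidth is at least 1. Therefore the treewidth is 1.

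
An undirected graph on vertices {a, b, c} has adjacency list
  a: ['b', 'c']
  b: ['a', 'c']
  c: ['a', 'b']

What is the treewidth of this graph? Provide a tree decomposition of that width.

A single bag containing all 3 vertices is trivially a valid decomposition of width 2. Conversely, {a, b, c} is a clique of size 3, and the vertices of any clique must share a bag in every tree decomposition; so some bag has ≥ 3 vertices and tw(G) ≥ 2. Hence tw(G) = 2 exactly.

Treewidth 2.
One such decomposition:
Bags: B1 = {a, b, c}
Tree: (single bag)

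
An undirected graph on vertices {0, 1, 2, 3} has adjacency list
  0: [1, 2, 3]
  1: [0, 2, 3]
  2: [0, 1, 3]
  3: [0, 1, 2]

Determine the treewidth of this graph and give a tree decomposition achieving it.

With just one bag of size 4, the width is 4 − 1 = 3, so tw(G) ≤ 3. Conversely, {0, 1, 2, 3} is a clique of size 4, and the vertices of any clique must share a bag in every tree decomposition; so some bag has ≥ 4 vertices and tw(G) ≥ 3. Combining the bounds, tw(G) = 3.

Treewidth 3.
Bags: B1 = {0, 1, 2, 3}
Tree: (single bag)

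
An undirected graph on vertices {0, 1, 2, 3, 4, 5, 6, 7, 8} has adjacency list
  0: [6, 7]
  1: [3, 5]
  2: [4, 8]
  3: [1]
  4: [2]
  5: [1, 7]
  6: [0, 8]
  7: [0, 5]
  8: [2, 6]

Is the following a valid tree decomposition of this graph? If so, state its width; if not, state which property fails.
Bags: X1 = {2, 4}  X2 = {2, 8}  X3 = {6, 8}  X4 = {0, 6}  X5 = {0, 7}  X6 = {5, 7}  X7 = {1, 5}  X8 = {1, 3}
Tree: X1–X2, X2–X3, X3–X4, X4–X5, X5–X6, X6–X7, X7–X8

Vertex coverage: the bags together contain {0, 1, 2, 3, 4, 5, 6, 7, 8}, the full vertex set. Edge coverage: each edge of G has both endpoints in at least one bag. Running intersection: for every vertex, the bags containing it form a connected subtree. All three properties hold, so this is a valid tree decomposition of width max|bag| − 1 = 1, and hence tw(G) ≤ 1.

Yes; width 1.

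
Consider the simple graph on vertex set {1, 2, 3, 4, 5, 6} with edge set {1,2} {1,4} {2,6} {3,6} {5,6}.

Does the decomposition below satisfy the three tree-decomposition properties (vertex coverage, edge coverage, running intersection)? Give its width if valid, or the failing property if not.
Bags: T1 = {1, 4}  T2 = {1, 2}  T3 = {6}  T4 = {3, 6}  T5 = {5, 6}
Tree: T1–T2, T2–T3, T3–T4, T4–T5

No — edge (2,6) lies in no bag.

A tree decomposition must satisfy three properties: every vertex lies in some bag; for every edge, both endpoints lie together in some bag; and for every vertex, the bags containing it form a connected subtree. Here edge (2,6) lies in no bag, so the decomposition is invalid.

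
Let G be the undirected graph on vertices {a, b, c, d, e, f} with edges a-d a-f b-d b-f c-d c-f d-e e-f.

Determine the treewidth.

A width-2 tree decomposition is:
Bags: B1 = {b, d, f}  B2 = {a, d, f}  B3 = {c, d, f}  B4 = {d, e, f}
Tree: B1–B2, B2–B3, B3–B4
The largest bag has 3 vertices, giving width 2; this decomposition certifies tw(G) ≤ 2. For the lower bound, G contains the cycle f–b–d–a–f, so G is not a forest; only forests have treewidth ≤ 1, hence tw(G) ≥ 2. The upper and lower bounds meet at 2, so that is the treewidth.

2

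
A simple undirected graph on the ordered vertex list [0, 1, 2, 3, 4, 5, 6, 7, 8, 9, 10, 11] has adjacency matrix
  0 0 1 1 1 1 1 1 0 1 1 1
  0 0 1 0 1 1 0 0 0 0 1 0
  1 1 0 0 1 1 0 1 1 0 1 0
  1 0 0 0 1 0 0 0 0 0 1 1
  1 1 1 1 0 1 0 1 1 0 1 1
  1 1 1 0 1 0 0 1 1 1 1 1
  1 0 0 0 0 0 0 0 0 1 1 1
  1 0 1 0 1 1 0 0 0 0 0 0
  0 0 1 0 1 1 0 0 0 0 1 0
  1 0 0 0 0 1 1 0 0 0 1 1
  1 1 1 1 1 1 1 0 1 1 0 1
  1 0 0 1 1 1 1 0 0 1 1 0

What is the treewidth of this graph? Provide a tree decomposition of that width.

Treewidth 4.
Bags: B1 = {0, 4, 5, 10, 11}  B2 = {0, 5, 9, 10, 11}  B3 = {0, 2, 4, 5, 10}  B4 = {0, 3, 4, 10, 11}  B5 = {0, 2, 4, 5, 7}  B6 = {1, 2, 4, 5, 10}  B7 = {0, 6, 9, 10, 11}  B8 = {2, 4, 5, 8, 10}
Tree: B1–B2, B1–B3, B1–B4, B3–B5, B3–B6, B2–B7, B6–B8

The largest bag has 5 vertices, giving width 4; this decomposition certifies tw(G) ≤ 4. Conversely, {0, 2, 4, 5, 10} is a clique of size 5, and the vertices of any clique must share a bag in every tree decomposition; so some bag has ≥ 5 vertices and tw(G) ≥ 4. Combining the bounds, tw(G) = 4.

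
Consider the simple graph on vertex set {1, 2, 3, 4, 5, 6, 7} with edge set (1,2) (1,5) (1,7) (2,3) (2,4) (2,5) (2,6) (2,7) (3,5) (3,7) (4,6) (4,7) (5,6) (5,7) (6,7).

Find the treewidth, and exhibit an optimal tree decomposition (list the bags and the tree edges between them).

The largest bag has 4 vertices, giving width 3; this decomposition certifies tw(G) ≤ 3. For the lower bound, the 4 vertices {2, 4, 6, 7} are pairwise adjacent, and any tree decomposition puts a clique entirely inside one bag — forcing width ≥ 3. Combining the bounds, tw(G) = 3.

Treewidth 3.
Bags: B1 = {2, 3, 5, 7}  B2 = {2, 5, 6, 7}  B3 = {1, 2, 5, 7}  B4 = {2, 4, 6, 7}
Tree: B1–B2, B1–B3, B2–B4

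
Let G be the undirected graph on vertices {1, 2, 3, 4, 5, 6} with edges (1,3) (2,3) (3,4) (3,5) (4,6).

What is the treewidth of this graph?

A width-1 tree decomposition is:
Bags: B1 = {4, 6}  B2 = {3, 4}  B3 = {3, 5}  B4 = {1, 3}  B5 = {2, 3}
Tree: B1–B2, B2–B3, B2–B4, B2–B5
The largest bag has 2 vertices, giving width 1; this decomposition certifies tw(G) ≤ 1. Since G has at least one edge (e.g. 4–6), it is not an edgeless graph, so tw(G) ≥ 1. Hence tw(G) = 1 exactly.

1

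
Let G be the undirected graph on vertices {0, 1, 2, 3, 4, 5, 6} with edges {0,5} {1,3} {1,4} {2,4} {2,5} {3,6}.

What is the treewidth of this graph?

1

A width-1 tree decomposition is:
Bags: B1 = {3, 6}  B2 = {1, 3}  B3 = {1, 4}  B4 = {2, 4}  B5 = {2, 5}  B6 = {0, 5}
Tree: B1–B2, B2–B3, B3–B4, B4–B5, B5–B6
The largest bag has 2 vertices, giving width 1; this decomposition certifies tw(G) ≤ 1. G has an edge, so its treewidth is at least 1. Combining the bounds, tw(G) = 1.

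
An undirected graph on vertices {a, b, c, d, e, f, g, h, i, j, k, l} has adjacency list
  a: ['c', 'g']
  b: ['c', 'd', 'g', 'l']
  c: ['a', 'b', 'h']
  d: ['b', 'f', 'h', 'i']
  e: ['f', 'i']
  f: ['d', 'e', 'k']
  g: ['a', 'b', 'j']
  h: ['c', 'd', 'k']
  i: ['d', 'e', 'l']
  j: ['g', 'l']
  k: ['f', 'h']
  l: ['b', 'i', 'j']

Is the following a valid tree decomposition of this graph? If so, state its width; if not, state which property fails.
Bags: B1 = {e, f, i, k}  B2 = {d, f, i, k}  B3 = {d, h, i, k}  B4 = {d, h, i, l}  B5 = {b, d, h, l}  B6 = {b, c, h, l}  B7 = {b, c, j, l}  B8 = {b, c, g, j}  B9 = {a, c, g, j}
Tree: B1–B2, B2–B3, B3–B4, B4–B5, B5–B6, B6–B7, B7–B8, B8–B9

Yes; width 3.

Every vertex of G appears in some bag (union = {a, b, c, d, e, f, g, h, i, j, k, l}); every edge is covered by a bag; and for each vertex v the set of bags containing v is connected in the bag tree. The decomposition is therefore valid. The largest bag has 4 vertices, so the width is 3.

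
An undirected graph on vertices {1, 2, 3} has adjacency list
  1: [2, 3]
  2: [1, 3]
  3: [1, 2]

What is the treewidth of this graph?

A width-2 tree decomposition is:
Bags: B1 = {1, 2, 3}
Tree: (single bag)
A single bag containing all 3 vertices is trivially a valid decomposition of width 2. For the lower bound, the 3 vertices {1, 2, 3} are pairwise adjacent, and any tree decomposition puts a clique entirely inside one bag — forcing width ≥ 2. Hence tw(G) = 2 exactly.

2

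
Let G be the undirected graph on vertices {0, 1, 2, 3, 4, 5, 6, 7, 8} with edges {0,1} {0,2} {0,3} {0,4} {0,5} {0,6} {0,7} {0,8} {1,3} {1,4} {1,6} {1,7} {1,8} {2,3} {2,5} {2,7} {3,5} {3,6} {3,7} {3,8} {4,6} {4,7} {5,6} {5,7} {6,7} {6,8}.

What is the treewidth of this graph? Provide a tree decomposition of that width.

Treewidth 4.
Bags: B1 = {0, 1, 3, 6, 7}  B2 = {0, 1, 3, 6, 8}  B3 = {0, 3, 5, 6, 7}  B4 = {0, 2, 3, 5, 7}  B5 = {0, 1, 4, 6, 7}
Tree: B1–B2, B1–B3, B3–B4, B1–B5

Each bag holds 5 vertices, so the decomposition has width 4, which upper-bounds the treewidth. For the lower bound, the 5 vertices {0, 2, 3, 5, 7} are pairwise adjacent, and any tree decomposition puts a clique entirely inside one bag — forcing width ≥ 4. The upper and lower bounds meet at 4, so that is the treewidth.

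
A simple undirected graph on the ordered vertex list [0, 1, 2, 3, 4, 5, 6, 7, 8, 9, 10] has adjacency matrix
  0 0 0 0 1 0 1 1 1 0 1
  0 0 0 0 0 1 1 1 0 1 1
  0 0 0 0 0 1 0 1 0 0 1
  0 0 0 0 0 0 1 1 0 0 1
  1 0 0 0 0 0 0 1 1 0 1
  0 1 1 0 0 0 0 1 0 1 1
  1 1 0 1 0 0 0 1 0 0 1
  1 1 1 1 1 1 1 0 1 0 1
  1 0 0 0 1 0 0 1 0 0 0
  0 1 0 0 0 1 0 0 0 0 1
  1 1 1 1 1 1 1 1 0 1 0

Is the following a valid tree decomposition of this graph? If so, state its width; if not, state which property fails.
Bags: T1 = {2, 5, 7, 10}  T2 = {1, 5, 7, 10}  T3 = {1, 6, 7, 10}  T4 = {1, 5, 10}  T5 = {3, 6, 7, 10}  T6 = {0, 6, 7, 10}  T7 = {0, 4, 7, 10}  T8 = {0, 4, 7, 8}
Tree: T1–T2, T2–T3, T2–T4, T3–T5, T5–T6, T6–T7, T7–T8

A tree decomposition must satisfy three properties: every vertex lies in some bag; for every edge, both endpoints lie together in some bag; and for every vertex, the bags containing it form a connected subtree. Here vertex 9 appears in no bag, so the decomposition is invalid.

No — vertex 9 appears in no bag.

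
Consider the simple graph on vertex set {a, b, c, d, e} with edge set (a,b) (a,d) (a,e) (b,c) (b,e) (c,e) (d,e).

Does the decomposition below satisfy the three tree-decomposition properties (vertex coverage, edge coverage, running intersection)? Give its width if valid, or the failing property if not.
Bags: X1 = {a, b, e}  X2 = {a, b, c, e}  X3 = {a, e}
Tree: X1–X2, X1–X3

A tree decomposition must satisfy three properties: every vertex lies in some bag; for every edge, both endpoints lie together in some bag; and for every vertex, the bags containing it form a connected subtree. Here vertex d appears in no bag, so the decomposition is invalid.

No — vertex d appears in no bag.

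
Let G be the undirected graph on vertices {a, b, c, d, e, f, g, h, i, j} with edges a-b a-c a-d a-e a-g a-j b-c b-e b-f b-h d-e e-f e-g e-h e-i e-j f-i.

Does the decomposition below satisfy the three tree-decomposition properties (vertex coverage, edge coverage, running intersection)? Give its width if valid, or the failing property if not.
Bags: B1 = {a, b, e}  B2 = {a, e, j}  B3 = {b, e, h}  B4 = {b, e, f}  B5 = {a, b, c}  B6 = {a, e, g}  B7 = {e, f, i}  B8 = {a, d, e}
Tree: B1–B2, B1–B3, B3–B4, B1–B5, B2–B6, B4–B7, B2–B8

Every vertex of G appears in some bag (union = {a, b, c, d, e, f, g, h, i, j}); every edge is covered by a bag; and for each vertex v the set of bags containing v is connected in the bag tree. The decomposition is therefore valid. The largest bag has 3 vertices, so the width is 2.

Yes; width 2.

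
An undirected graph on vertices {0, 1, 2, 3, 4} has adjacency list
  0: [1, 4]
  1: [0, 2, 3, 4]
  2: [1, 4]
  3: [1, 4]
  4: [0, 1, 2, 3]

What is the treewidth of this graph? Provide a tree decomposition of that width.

The largest bag has 3 vertices, giving width 2; this decomposition certifies tw(G) ≤ 2. On the other hand G contains the 3-clique {0, 1, 4}. A clique must lie in a single bag of any decomposition, so no decomposition can have width below 2. The upper and lower bounds meet at 2, so that is the treewidth.

Treewidth 2.
One optimal decomposition is:
Bags: B1 = {1, 3, 4}  B2 = {1, 2, 4}  B3 = {0, 1, 4}
Tree: B1–B2, B2–B3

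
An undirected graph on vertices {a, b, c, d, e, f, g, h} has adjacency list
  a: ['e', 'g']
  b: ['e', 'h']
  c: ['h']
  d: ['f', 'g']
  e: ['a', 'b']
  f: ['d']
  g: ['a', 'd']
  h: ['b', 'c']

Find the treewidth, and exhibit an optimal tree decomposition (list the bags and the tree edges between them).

Treewidth 1.
One such decomposition:
Bags: B1 = {d, f}  B2 = {d, g}  B3 = {a, g}  B4 = {a, e}  B5 = {b, e}  B6 = {b, h}  B7 = {c, h}
Tree: B1–B2, B2–B3, B3–B4, B4–B5, B5–B6, B6–B7

The largest bag has 2 vertices, giving width 1; this decomposition certifies tw(G) ≤ 1. Since G has at least one edge (e.g. f–d), it is not an edgeless graph, so tw(G) ≥ 1. The upper and lower bounds meet at 1, so that is the treewidth.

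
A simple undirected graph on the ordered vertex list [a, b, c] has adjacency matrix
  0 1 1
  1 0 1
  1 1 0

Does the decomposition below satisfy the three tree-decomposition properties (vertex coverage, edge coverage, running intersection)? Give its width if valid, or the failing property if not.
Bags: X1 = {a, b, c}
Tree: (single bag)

Yes; width 2.

Checking the three conditions: (i) the bags cover all of {a, b, c}; (ii) for each edge, some bag contains both endpoints; (iii) the bags containing any fixed vertex form a subtree. All hold, so the decomposition is valid with width 3 − 1 = 2.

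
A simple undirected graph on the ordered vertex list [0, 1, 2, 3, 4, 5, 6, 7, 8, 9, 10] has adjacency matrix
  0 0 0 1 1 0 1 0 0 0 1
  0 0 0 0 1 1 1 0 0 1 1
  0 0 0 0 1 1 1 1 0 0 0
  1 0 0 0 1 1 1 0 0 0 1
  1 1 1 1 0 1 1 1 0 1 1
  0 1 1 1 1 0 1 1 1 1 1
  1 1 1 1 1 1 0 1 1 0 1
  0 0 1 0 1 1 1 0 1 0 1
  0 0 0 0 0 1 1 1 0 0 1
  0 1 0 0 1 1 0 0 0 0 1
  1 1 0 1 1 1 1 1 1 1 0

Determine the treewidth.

A width-4 tree decomposition is:
Bags: B1 = {4, 5, 6, 7, 10}  B2 = {2, 4, 5, 6, 7}  B3 = {5, 6, 7, 8, 10}  B4 = {1, 4, 5, 6, 10}  B5 = {1, 4, 5, 9, 10}  B6 = {3, 4, 5, 6, 10}  B7 = {0, 3, 4, 6, 10}
Tree: B1–B2, B1–B3, B1–B4, B4–B5, B4–B6, B6–B7
Each bag holds 5 vertices, so the decomposition has width 4, which upper-bounds the treewidth. For the lower bound, the 5 vertices {5, 6, 7, 8, 10} are pairwise adjacent, and any tree decomposition puts a clique entirely inside one bag — forcing width ≥ 4. Combining the bounds, tw(G) = 4.

4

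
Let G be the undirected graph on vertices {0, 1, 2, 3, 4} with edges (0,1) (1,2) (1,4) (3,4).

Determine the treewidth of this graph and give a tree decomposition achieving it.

Every bag has size at most 2, so the width is 2 − 1 = 1 and tw(G) ≤ 1. Since G has at least one edge (e.g. 2–1), it is not an edgeless graph, so tw(G) ≥ 1. Combining the bounds, tw(G) = 1.

Treewidth 1.
One such decomposition:
Bags: B1 = {1, 2}  B2 = {1, 4}  B3 = {0, 1}  B4 = {3, 4}
Tree: B1–B2, B1–B3, B2–B4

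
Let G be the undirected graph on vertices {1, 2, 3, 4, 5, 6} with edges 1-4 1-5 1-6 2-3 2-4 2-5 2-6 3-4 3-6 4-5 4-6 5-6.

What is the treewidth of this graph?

A width-3 tree decomposition is:
Bags: B1 = {2, 3, 4, 6}  B2 = {2, 4, 5, 6}  B3 = {1, 4, 5, 6}
Tree: B1–B2, B2–B3
The largest bag has 4 vertices, giving width 3; this decomposition certifies tw(G) ≤ 3. Conversely, {1, 4, 5, 6} is a clique of size 4, and the vertices of any clique must share a bag in every tree decomposition; so some bag has ≥ 4 vertices and tw(G) ≥ 3. Hence tw(G) = 3 exactly.

3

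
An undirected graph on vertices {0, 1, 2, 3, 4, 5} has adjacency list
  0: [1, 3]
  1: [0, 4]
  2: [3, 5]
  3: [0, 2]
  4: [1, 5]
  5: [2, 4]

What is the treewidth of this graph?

A width-2 tree decomposition is:
Bags: B1 = {0, 1, 3}  B2 = {1, 2, 3}  B3 = {1, 2, 5}  B4 = {1, 4, 5}
Tree: B1–B2, B2–B3, B3–B4
Each bag holds 3 vertices, so the decomposition has width 2, which upper-bounds the treewidth. Since 1–0–3–2–5–4–1 is a cycle in G, G is not acyclic. Forests are exactly the graphs of treewidth ≤ 1, so tw(G) ≥ 2. Combining the bounds, tw(G) = 2.

2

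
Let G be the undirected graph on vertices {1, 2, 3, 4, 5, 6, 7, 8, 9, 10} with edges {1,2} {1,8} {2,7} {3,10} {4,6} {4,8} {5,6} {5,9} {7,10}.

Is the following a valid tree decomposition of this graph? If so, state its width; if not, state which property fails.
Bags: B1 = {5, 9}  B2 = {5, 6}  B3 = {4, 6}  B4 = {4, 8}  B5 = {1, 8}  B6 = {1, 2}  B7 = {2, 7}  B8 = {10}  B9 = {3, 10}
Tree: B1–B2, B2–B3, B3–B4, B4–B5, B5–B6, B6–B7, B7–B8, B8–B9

A tree decomposition must satisfy three properties: every vertex lies in some bag; for every edge, both endpoints lie together in some bag; and for every vertex, the bags containing it form a connected subtree. Here edge (7,10) lies in no bag, so the decomposition is invalid.

No — edge (7,10) lies in no bag.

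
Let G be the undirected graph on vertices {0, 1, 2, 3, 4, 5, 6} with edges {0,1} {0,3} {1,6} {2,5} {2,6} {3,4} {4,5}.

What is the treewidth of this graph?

2

A width-2 tree decomposition is:
Bags: B1 = {2, 4, 5}  B2 = {2, 3, 4}  B3 = {0, 2, 3}  B4 = {0, 1, 2}  B5 = {1, 2, 6}
Tree: B1–B2, B2–B3, B3–B4, B4–B5
Every bag has size at most 3, so the width is 3 − 1 = 2 and tw(G) ≤ 2. For the lower bound, G contains the cycle 2–5–4–3–0–1–6–2, so G is not a forest; only forests have treewidth ≤ 1, hence tw(G) ≥ 2. Combining the bounds, tw(G) = 2.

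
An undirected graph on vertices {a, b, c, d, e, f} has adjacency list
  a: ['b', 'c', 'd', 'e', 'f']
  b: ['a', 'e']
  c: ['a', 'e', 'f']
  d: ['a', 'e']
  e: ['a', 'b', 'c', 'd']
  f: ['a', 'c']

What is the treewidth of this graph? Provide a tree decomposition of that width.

Every bag has size at most 3, so the width is 3 − 1 = 2 and tw(G) ≤ 2. Conversely, {a, d, e} is a clique of size 3, and the vertices of any clique must share a bag in every tree decomposition; so some bag has ≥ 3 vertices and tw(G) ≥ 2. Therefore the treewidth is 2.

Treewidth 2.
Bags: B1 = {a, c, e}  B2 = {a, b, e}  B3 = {a, c, f}  B4 = {a, d, e}
Tree: B1–B2, B1–B3, B1–B4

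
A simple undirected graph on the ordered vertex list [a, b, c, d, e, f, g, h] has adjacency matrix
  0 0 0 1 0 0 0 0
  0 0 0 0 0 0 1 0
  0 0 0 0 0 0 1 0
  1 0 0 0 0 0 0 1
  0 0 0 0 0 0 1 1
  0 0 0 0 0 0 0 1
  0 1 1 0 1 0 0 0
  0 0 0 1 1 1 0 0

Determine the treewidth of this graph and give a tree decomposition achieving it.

Treewidth 1.
One such decomposition:
Bags: B1 = {e, g}  B2 = {e, h}  B3 = {c, g}  B4 = {b, g}  B5 = {f, h}  B6 = {d, h}  B7 = {a, d}
Tree: B1–B2, B1–B3, B1–B4, B2–B5, B5–B6, B6–B7

Every bag has size at most 2, so the width is 2 − 1 = 1 and tw(G) ≤ 1. Since G has at least one edge (e.g. e–g), it is not an edgeless graph, so tw(G) ≥ 1. Hence tw(G) = 1 exactly.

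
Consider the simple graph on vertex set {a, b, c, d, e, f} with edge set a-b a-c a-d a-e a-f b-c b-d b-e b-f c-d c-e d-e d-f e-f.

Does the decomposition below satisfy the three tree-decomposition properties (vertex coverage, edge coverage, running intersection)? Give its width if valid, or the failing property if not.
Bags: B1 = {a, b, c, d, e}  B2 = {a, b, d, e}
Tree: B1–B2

No — vertex f appears in no bag.

A tree decomposition must satisfy three properties: every vertex lies in some bag; for every edge, both endpoints lie together in some bag; and for every vertex, the bags containing it form a connected subtree. Here vertex f appears in no bag, so the decomposition is invalid.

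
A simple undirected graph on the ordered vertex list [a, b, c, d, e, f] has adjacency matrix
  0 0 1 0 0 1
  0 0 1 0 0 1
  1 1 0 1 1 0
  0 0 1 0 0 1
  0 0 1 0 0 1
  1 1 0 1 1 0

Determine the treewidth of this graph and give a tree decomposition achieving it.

Each bag holds 3 vertices, so the decomposition has width 2, which upper-bounds the treewidth. Since f–b–c–d–f is a cycle in G, G is not acyclic. Forests are exactly the graphs of treewidth ≤ 1, so tw(G) ≥ 2. Therefore the treewidth is 2.

Treewidth 2.
One such decomposition:
Bags: B1 = {b, c, f}  B2 = {c, d, f}  B3 = {a, c, f}  B4 = {c, e, f}
Tree: B1–B2, B2–B3, B3–B4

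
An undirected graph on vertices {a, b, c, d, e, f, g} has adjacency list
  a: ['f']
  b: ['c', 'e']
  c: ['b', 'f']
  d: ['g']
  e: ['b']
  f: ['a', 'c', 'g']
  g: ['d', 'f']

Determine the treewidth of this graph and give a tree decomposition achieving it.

Each bag holds 2 vertices, so the decomposition has width 1, which upper-bounds the treewidth. Since G has at least one edge (e.g. f–c), it is not an edgeless graph, so tw(G) ≥ 1. Hence tw(G) = 1 exactly.

Treewidth 1.
One such decomposition:
Bags: B1 = {c, f}  B2 = {a, f}  B3 = {b, c}  B4 = {b, e}  B5 = {f, g}  B6 = {d, g}
Tree: B1–B2, B1–B3, B3–B4, B2–B5, B5–B6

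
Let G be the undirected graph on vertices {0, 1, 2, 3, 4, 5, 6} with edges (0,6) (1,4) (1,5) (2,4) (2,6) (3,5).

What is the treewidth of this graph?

1

A width-1 tree decomposition is:
Bags: B1 = {3, 5}  B2 = {1, 5}  B3 = {1, 4}  B4 = {2, 4}  B5 = {2, 6}  B6 = {0, 6}
Tree: B1–B2, B2–B3, B3–B4, B4–B5, B5–B6
The largest bag has 2 vertices, giving width 1; this decomposition certifies tw(G) ≤ 1. Any graph with an edge has treewidth ≥ 1, and G has the edge 3–5. The upper and lower bounds meet at 1, so that is the treewidth.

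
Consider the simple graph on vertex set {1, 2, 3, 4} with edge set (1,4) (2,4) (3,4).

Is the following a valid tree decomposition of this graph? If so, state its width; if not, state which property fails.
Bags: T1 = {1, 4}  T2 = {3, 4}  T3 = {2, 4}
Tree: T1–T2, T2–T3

Yes; width 1.

Checking the three conditions: (i) the bags cover all of {1, 2, 3, 4}; (ii) for each edge, some bag contains both endpoints; (iii) the bags containing any fixed vertex form a subtree. All hold, so the decomposition is valid with width 2 − 1 = 1.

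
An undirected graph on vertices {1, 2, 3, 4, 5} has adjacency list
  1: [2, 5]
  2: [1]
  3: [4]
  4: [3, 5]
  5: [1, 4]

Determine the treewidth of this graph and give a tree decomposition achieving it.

Each bag holds 2 vertices, so the decomposition has width 1, which upper-bounds the treewidth. Any graph with an edge has treewidth ≥ 1, and G has the edge 3–4. Hence tw(G) = 1 exactly.

Treewidth 1.
Bags: B1 = {3, 4}  B2 = {4, 5}  B3 = {1, 5}  B4 = {1, 2}
Tree: B1–B2, B2–B3, B3–B4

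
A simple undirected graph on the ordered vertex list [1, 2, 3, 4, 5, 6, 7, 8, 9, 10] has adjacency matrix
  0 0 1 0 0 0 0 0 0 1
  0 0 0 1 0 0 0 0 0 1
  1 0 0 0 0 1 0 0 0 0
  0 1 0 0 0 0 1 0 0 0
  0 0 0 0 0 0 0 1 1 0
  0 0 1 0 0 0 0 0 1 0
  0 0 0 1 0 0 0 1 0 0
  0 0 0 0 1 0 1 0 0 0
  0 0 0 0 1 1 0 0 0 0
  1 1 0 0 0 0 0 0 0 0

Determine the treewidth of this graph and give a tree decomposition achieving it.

Each bag holds 3 vertices, so the decomposition has width 2, which upper-bounds the treewidth. The edges 1–3–6–9–5–8–7–4–2–10–1 form a cycle, so G is not a tree and its treewidth is at least 2. Hence tw(G) = 2 exactly.

Treewidth 2.
One optimal decomposition is:
Bags: B1 = {1, 3, 6}  B2 = {1, 6, 9}  B3 = {1, 5, 9}  B4 = {1, 5, 8}  B5 = {1, 7, 8}  B6 = {1, 4, 7}  B7 = {1, 2, 4}  B8 = {1, 2, 10}
Tree: B1–B2, B2–B3, B3–B4, B4–B5, B5–B6, B6–B7, B7–B8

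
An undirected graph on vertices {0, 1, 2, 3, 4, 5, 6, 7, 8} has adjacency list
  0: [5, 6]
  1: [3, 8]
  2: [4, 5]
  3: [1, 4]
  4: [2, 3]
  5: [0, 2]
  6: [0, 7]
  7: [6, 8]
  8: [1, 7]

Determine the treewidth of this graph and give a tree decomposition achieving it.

Treewidth 2.
One such decomposition:
Bags: B1 = {2, 4, 5}  B2 = {0, 4, 5}  B3 = {0, 4, 6}  B4 = {4, 6, 7}  B5 = {4, 7, 8}  B6 = {1, 4, 8}  B7 = {1, 3, 4}
Tree: B1–B2, B2–B3, B3–B4, B4–B5, B5–B6, B6–B7

The largest bag has 3 vertices, giving width 2; this decomposition certifies tw(G) ≤ 2. For the lower bound, G contains the cycle 4–2–5–0–6–7–8–1–3–4, so G is not a forest; only forests have treewidth ≤ 1, hence tw(G) ≥ 2. Therefore the treewidth is 2.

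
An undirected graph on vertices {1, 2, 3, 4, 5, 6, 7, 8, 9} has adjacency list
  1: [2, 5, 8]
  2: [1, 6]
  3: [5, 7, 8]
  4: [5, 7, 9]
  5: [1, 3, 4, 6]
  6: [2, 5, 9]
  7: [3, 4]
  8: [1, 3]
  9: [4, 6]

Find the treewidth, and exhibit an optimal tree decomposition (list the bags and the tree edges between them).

Treewidth 3.
One optimal decomposition is:
Bags: B1 = {3, 4, 7, 9}  B2 = {3, 4, 5, 9}  B3 = {3, 5, 6, 9}  B4 = {3, 5, 6, 8}  B5 = {1, 5, 6, 8}  B6 = {1, 2, 6, 8}
Tree: B1–B2, B2–B3, B3–B4, B4–B5, B5–B6

The largest bag has 4 vertices, giving width 3; this decomposition certifies tw(G) ≤ 3. For the lower bound: the 4 vertex sets {4,7,9}, {3}, {5}, {1,2,6,8} are disjoint, each induces a connected subgraph, and every pair is joined by at least one edge of G. Contracting each set to a single vertex therefore yields K_{4} as a minor, and since treewidth is minor-monotone, tw(G) ≥ tw(K_{4}) = 3. Hence tw(G) = 3 exactly.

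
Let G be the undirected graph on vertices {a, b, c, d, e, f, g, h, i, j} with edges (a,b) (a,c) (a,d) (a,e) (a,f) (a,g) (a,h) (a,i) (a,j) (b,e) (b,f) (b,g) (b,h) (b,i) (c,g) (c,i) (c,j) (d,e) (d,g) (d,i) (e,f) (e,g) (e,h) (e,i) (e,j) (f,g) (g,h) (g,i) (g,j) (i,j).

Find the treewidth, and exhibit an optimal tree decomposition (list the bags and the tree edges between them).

Treewidth 4.
Bags: B1 = {a, b, e, g, i}  B2 = {a, b, e, g, h}  B3 = {a, e, g, i, j}  B4 = {a, c, g, i, j}  B5 = {a, b, e, f, g}  B6 = {a, d, e, g, i}
Tree: B1–B2, B1–B3, B3–B4, B2–B5, B3–B6

Each bag holds 5 vertices, so the decomposition has width 4, which upper-bounds the treewidth. Conversely, {a, d, e, g, i} is a clique of size 5, and the vertices of any clique must share a bag in every tree decomposition; so some bag has ≥ 5 vertices and tw(G) ≥ 4. The upper and lower bounds meet at 4, so that is the treewidth.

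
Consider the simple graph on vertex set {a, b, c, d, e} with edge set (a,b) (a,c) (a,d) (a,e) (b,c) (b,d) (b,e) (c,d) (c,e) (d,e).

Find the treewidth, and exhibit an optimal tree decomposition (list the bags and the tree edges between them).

Treewidth 4.
Bags: B1 = {a, b, c, d, e}
Tree: (single bag)

With just one bag of size 5, the width is 5 − 1 = 4, so tw(G) ≤ 4. For the lower bound, the 5 vertices {a, b, c, d, e} are pairwise adjacent, and any tree decomposition puts a clique entirely inside one bag — forcing width ≥ 4. Therefore the treewidth is 4.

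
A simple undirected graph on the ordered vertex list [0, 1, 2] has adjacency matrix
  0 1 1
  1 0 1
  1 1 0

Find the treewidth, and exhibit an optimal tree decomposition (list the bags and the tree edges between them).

With just one bag of size 3, the width is 3 − 1 = 2, so tw(G) ≤ 2. Conversely, {0, 1, 2} is a clique of size 3, and the vertices of any clique must share a bag in every tree decomposition; so some bag has ≥ 3 vertices and tw(G) ≥ 2. Therefore the treewidth is 2.

Treewidth 2.
One such decomposition:
Bags: B1 = {0, 1, 2}
Tree: (single bag)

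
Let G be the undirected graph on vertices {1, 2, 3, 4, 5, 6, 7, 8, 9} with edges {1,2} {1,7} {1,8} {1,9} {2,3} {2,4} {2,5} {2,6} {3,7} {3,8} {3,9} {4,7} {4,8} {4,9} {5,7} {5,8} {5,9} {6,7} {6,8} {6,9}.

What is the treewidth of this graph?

A width-4 tree decomposition is:
Bags: B1 = {2, 5, 7, 8, 9}  B2 = {1, 2, 7, 8, 9}  B3 = {2, 4, 7, 8, 9}  B4 = {2, 3, 7, 8, 9}  B5 = {2, 6, 7, 8, 9}
Tree: B1–B2, B2–B3, B3–B4, B4–B5
Every bag has size at most 5, so the width is 5 − 1 = 4 and tw(G) ≤ 4. For the lower bound: the 5 vertex sets {5,8}, {1,9}, {2,4}, {7}, {3} are disjoint, each induces a connected subgraph, and every pair is joined by at least one edge of G. Contracting each set to a single vertex therefore yields K_{5} as a minor, and since treewidth is minor-monotone, tw(G) ≥ tw(K_{5}) = 4. Hence tw(G) = 4 exactly.

4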